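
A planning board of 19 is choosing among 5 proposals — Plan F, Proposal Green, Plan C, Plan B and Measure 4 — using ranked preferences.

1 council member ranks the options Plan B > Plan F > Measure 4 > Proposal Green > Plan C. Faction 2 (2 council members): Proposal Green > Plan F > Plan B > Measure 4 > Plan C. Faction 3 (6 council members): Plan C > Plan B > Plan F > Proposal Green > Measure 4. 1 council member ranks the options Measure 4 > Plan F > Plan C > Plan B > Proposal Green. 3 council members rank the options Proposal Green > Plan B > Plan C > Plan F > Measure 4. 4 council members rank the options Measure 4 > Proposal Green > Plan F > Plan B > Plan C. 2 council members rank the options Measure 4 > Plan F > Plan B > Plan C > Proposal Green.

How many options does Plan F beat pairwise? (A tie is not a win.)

Plan F against each rival (19 council members):
Plan F–Proposal Green: Plan F 10–9.
Plan F vs Plan C: Plan F preferred on 1+2+1+4+2 = 10 ballots; Plan F wins 10–9.
Plan F–Plan B: Plan B 10–9.
Plan F vs Measure 4: 1+2+6+3 = 12 for Plan F, 7 for Measure 4 — Plan F by 12–7.
Plan F beats Proposal Green, Plan C, Measure 4; loses to Plan B — 3 pairwise wins.

3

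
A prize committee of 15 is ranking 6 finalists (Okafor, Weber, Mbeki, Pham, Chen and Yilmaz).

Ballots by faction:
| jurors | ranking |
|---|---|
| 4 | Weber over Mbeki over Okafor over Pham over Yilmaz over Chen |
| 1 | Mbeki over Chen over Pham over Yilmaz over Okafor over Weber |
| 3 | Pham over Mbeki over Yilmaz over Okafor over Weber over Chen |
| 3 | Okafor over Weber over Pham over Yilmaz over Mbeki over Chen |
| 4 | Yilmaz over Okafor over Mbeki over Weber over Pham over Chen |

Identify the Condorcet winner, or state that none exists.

Check each pair by majority over 15 ballots:
Okafor–Weber: Okafor 11–4.
Okafor–Mbeki: Mbeki 8–7.
Okafor vs Pham: Okafor, 11–4.
Okafor vs Chen: Okafor, 14–1.
Okafor vs Yilmaz: Yilmaz wins 8–7.
Weber–Mbeki: Mbeki 8–7.
Weber vs Pham: Weber, 11–4.
Weber vs Chen: Weber, 14–1.
Weber–Yilmaz: Yilmaz 8–7.
Mbeki vs Pham: Mbeki wins 9–6.
Mbeki vs Chen: Mbeki wins 15–0.
Mbeki–Yilmaz: Mbeki 8–7.
Pham vs Chen: Pham wins 14–1.
Pham–Yilmaz: Pham 11–4.
Chen–Yilmaz: Yilmaz 14–1.
Only Mbeki has no losses; Mbeki is the Condorcet winner.

Mbeki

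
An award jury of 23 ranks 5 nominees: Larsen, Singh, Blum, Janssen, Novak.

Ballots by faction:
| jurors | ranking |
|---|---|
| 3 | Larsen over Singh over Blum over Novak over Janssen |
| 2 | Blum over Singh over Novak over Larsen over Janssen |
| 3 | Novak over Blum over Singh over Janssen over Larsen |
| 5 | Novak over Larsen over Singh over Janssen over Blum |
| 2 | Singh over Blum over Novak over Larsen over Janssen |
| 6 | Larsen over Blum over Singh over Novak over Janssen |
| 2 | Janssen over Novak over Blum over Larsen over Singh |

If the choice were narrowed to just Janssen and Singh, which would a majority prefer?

Singh

Ballots ranking Janssen above Singh: 2.
Ballots ranking Singh above Janssen: 23 − 2 = 21.
Singh wins the head-to-head 21–2.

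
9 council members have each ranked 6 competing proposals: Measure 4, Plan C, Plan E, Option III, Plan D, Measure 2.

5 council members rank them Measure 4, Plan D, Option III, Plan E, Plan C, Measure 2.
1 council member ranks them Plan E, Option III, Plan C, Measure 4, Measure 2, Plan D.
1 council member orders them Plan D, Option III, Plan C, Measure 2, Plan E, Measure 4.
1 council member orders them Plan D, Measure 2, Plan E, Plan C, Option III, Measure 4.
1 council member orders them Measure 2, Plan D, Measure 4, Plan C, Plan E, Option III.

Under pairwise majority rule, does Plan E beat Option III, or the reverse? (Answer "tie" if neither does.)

Option III

Ballots ranking Plan E above Option III: 1 + 1 + 1 = 3.
Ballots ranking Option III above Plan E: 9 − 3 = 6.
Option III wins the head-to-head 6–3.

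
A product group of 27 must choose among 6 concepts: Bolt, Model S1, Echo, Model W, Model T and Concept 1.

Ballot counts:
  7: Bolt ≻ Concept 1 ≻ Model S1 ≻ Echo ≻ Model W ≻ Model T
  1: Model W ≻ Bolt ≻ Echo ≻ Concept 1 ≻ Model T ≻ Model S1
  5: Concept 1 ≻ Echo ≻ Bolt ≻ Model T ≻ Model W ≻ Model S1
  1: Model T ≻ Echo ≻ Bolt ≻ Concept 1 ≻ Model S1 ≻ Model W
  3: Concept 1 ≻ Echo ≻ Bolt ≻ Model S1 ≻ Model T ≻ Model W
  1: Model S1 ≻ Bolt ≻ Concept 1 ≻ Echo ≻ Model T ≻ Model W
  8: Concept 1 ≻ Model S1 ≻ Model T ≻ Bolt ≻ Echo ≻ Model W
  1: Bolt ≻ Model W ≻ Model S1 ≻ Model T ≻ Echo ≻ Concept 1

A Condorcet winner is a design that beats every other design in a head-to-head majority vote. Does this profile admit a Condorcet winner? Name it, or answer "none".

Head-to-head results (27 engineers):
Bolt vs Model S1: Bolt is ranked higher on 7+1+5+1+3+1 = 18 ballots, Model S1 on 9. Bolt wins 18–9.
Bolt vs Echo: 18 to 9, Bolt.
Bolt vs Model W: Bolt preferred on 26 ballots; Bolt wins 26–1.
Bolt vs Model T: Bolt is ranked higher on 7+1+5+3+1+1 = 18 ballots, Model T on 9. Bolt wins 18–9.
Bolt vs Concept 1: Bolt is ranked higher on 7+1+1+1+1 = 11 ballots, Concept 1 on 16. Concept 1 wins 16–11.
Model S1 vs Echo: Model S1 is ranked higher on 7+1+8+1 = 17 ballots, Echo on 10. Model S1 wins 17–10.
Model S1 vs Model W: 7+1+3+1+8 = 20 for Model S1, 7 for Model W — Model S1 by 20–7.
Model S1 vs Model T: 7+3+1+8+1 = 20 for Model S1, 7 for Model T — Model S1 by 20–7.
Model S1 vs Concept 1: Model S1 preferred on 1+1 = 2 ballots; Concept 1 wins 25–2.
Echo vs Model W: 7+5+1+3+1+8 = 25 for Echo, 2 for Model W — Echo by 25–2.
Echo vs Model T: Echo preferred on 7+1+5+3+1 = 17 ballots; Echo wins 17–10.
Echo vs Concept 1: 1+1+1 = 3 for Echo, 24 for Concept 1 — Concept 1 by 24–3.
Model W vs Model T: Model W is ranked higher on 7+1+1 = 9 ballots, Model T on 18. Model T wins 18–9.
Model W vs Concept 1: 1+1 = 2 for Model W, 25 for Concept 1 — Concept 1 by 25–2.
Model T vs Concept 1: Model T is ranked higher on 1+1 = 2 ballots, Concept 1 on 25. Concept 1 wins 25–2.
Concept 1 wins every pairwise contest, so Concept 1 is the Condorcet winner.

Concept 1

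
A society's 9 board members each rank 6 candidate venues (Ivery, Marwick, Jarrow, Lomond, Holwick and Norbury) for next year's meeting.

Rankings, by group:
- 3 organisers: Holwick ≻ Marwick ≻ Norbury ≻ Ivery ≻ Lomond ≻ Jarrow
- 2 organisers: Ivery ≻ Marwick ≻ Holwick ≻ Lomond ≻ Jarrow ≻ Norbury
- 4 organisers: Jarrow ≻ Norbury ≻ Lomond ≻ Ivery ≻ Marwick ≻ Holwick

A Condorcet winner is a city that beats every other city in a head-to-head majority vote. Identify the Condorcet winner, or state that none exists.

none

Head-to-head results (9 organisers):
Ivery vs Marwick: Ivery preferred on 2+4 = 6 ballots; Ivery wins 6–3.
Ivery vs Jarrow: Ivery is ranked higher on 3+2 = 5 ballots, Jarrow on 4. Ivery wins 5–4.
Ivery vs Lomond: 3+2 = 5 for Ivery, 4 for Lomond — Ivery by 5–4.
Ivery vs Holwick: 2+4 = 6 for Ivery, 3 for Holwick — Ivery by 6–3.
Ivery vs Norbury: 2 to 7, Norbury.
Marwick vs Jarrow: Marwick is ranked higher on 3+2 = 5 ballots, Jarrow on 4. Marwick wins 5–4.
Marwick vs Lomond: Marwick is ranked higher on 3+2 = 5 ballots, Lomond on 4. Marwick wins 5–4.
Marwick vs Holwick: Marwick is ranked higher on 2+4 = 6 ballots, Holwick on 3. Marwick wins 6–3.
Marwick vs Norbury: 3+2 = 5 for Marwick, 4 for Norbury — Marwick by 5–4.
Jarrow vs Lomond: 4 for Jarrow, 5 for Lomond — Lomond by 5–4.
Jarrow vs Holwick: 4 for Jarrow, 5 for Holwick — Holwick by 5–4.
Jarrow vs Norbury: 2+4 = 6 for Jarrow, 3 for Norbury — Jarrow by 6–3.
Lomond vs Holwick: Lomond is ranked higher on 4 ballots, Holwick on 5. Holwick wins 5–4.
Lomond vs Norbury: Lomond is ranked higher on 2 ballots, Norbury on 7. Norbury wins 7–2.
Holwick vs Norbury: 5 to 4, Holwick.
No city is unbeaten: Ivery loses to Norbury; Marwick loses to Ivery; Jarrow loses to Ivery; Lomond loses to Ivery; Holwick loses to Ivery; Norbury loses to Marwick. In particular Ivery > Marwick > Norbury > Ivery is a majority cycle — no Condorcet winner exists.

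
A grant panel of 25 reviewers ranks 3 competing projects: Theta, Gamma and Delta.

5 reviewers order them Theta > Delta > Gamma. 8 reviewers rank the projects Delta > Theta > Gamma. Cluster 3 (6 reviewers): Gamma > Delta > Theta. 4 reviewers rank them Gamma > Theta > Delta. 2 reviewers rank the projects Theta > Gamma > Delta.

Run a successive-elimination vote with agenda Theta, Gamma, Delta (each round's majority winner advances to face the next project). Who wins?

Round 1: Theta vs Gamma — 15–10, Theta advances.
Round 2: Theta vs Delta — 11–14, Delta advances.
The agenda winner is Delta.

Delta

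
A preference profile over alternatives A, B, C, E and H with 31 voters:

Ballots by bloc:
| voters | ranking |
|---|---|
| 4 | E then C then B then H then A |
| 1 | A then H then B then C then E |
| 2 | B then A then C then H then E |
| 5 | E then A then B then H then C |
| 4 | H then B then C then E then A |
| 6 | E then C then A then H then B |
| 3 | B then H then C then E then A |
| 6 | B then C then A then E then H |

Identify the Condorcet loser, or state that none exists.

H

Pairwise majorities:
A vs B: 1+5+6 = 12 for A, 19 for B — B by 19–12.
A vs C: C wins 23–8.
A vs E: E, 22–9.
A vs H: A wins 20–11.
B vs C: B is ranked higher on 1+2+5+4+3+6 = 21 ballots, C on 10. B wins 21–10.
B vs E: 16 to 15, B.
B vs H: B is ranked higher on 4+2+5+3+6 = 20 ballots, H on 11. B wins 20–11.
C vs E: C is ranked higher on 1+2+4+3+6 = 16 ballots, E on 15. C wins 16–15.
C–H: C 18–13.
E vs H: E preferred on 4+5+6+6 = 21 ballots; E wins 21–10.
H loses to every other alternative — it is the Condorcet loser.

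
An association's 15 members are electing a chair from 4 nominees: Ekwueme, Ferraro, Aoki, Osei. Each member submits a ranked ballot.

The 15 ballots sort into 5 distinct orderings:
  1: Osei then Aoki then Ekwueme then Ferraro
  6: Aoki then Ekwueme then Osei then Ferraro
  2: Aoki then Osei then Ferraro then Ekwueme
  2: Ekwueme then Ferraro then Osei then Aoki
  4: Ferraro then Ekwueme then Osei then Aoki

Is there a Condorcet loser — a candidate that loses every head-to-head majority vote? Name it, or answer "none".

Ferraro

Pairwise majorities:
Ekwueme vs Ferraro: Ekwueme preferred on 1+6+2 = 9 ballots; Ekwueme wins 9–6.
Ekwueme vs Aoki: Ekwueme is ranked higher on 2+4 = 6 ballots, Aoki on 9. Aoki wins 9–6.
Ekwueme vs Osei: 12 to 3, Ekwueme.
Ferraro vs Aoki: Ferraro is ranked higher on 2+4 = 6 ballots, Aoki on 9. Aoki wins 9–6.
Ferraro vs Osei: Osei wins 9–6.
Aoki vs Osei: Aoki wins 8–7.
Only Ferraro has no wins; Ferraro is the Condorcet loser.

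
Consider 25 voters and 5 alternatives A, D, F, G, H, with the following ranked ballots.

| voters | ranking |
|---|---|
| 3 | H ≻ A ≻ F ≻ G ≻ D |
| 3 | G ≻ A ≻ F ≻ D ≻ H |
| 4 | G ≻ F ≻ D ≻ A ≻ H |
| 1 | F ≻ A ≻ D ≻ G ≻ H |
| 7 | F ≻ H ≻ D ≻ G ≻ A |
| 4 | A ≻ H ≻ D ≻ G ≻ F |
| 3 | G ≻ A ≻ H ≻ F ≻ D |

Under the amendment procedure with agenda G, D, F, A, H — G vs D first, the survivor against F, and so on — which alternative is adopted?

Round 1: G vs D — 13–12, G advances.
Round 2: G vs F — 14–11, G advances.
Round 3: G vs A — 17–8, G advances.
Round 4: G vs H — 11–14, H advances.
H survives the agenda.

H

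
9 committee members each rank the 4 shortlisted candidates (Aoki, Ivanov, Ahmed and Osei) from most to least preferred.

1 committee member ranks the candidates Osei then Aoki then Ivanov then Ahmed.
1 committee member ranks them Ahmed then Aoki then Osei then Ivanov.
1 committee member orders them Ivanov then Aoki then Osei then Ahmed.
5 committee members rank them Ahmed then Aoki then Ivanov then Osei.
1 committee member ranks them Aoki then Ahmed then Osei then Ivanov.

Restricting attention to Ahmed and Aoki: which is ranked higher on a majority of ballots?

Ahmed

Ballots ranking Ahmed above Aoki: 1 + 5 = 6.
Ballots ranking Aoki above Ahmed: 9 − 6 = 3.
Ahmed wins the head-to-head 6–3.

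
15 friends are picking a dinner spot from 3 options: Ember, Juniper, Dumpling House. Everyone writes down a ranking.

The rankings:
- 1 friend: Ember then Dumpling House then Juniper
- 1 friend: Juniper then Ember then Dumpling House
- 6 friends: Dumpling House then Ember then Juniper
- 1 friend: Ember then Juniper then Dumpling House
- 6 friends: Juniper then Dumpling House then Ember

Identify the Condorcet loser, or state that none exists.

Head-to-head results (15 friends):
Ember vs Juniper: 1+6+1 = 8 for Ember, 7 for Juniper — Ember by 8–7.
Ember vs Dumpling House: 3 to 12, Dumpling House.
Juniper vs Dumpling House: 8 to 7, Juniper.
No restaurant is winless: Ember beats Juniper; Juniper beats Dumpling House; Dumpling House beats Ember. There is no Condorcet loser.

none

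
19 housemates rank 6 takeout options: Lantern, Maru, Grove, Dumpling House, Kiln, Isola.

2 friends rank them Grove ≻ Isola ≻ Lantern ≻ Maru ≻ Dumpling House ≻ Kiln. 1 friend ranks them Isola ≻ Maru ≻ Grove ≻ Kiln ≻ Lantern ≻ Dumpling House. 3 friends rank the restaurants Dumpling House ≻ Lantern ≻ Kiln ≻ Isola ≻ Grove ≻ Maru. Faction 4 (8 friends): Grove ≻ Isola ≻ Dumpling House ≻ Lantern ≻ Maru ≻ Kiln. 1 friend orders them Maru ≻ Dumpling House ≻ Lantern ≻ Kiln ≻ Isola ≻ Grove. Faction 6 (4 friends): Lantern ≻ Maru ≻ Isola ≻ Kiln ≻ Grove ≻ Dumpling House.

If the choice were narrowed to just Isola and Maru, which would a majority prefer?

Isola

Ballots ranking Isola above Maru: 2 + 1 + 3 + 8 = 14.
Ballots ranking Maru above Isola: 19 − 14 = 5.
Isola wins the head-to-head 14–5.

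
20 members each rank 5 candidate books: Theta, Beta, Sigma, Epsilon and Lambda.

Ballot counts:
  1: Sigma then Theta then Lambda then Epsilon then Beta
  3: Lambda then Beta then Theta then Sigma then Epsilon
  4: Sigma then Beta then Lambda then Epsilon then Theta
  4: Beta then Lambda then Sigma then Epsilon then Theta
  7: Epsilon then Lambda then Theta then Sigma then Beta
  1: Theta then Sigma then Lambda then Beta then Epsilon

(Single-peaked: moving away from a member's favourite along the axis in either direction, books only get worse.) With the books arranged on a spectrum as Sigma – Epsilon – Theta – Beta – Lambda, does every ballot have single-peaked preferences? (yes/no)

Axis positions: Sigma=1, Epsilon=2, Theta=3, Beta=4, Lambda=5.
Group 1: ranking walks positions 1-3-5-2-4; Theta is ranked above Epsilon even though Epsilon lies between Theta and the peak Sigma on the axis — preferences dip and rise again. Not single-peaked.
Group 2: ranking walks positions 5-4-3-1-2; Sigma is ranked above Epsilon even though Epsilon lies between Sigma and the peak Lambda on the axis — preferences dip and rise again. Not single-peaked.
Group 3: ranking walks positions 1-4-5-2-3; Beta is ranked above Epsilon even though Epsilon lies between Beta and the peak Sigma on the axis — preferences dip and rise again. Not single-peaked.
Group 4: ranking walks positions 4-5-1-2-3; Sigma is ranked above Theta even though Theta lies between Sigma and the peak Beta on the axis — preferences dip and rise again. Not single-peaked.
Group 5: ranking walks positions 2-5-3-1-4; Lambda is ranked above Theta even though Theta lies between Lambda and the peak Epsilon on the axis — preferences dip and rise again. Not single-peaked.
Group 6: ranking walks positions 3-1-5-4-2; Sigma is ranked above Epsilon even though Epsilon lies between Sigma and the peak Theta on the axis — preferences dip and rise again. Not single-peaked.
Group 1 violates single-peakedness, so the profile is not single-peaked on this axis.

no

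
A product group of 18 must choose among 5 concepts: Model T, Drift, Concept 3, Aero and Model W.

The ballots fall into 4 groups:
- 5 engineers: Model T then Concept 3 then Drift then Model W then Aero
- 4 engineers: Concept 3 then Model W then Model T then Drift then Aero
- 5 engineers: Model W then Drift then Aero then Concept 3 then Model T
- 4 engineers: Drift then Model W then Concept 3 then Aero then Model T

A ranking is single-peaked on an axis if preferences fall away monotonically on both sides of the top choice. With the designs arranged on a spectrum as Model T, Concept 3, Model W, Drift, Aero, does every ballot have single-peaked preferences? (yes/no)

no

Axis positions: Model T=1, Concept 3=2, Model W=3, Drift=4, Aero=5.
Group 1: ranking walks positions 1-2-4-3-5; Drift is ranked above Model W even though Model W lies between Drift and the peak Model T on the axis — preferences dip and rise again. Not single-peaked.
Group 2 (peak Concept 3 at position 2): ranking walks positions 2-3-1-4-5, expanding outward from the peak — single-peaked.
Group 3 (peak Model W at position 3): ranking walks positions 3-4-5-2-1, expanding outward from the peak — single-peaked.
Group 4 (peak Drift at position 4): ranking walks positions 4-3-2-5-1, expanding outward from the peak — single-peaked.
Group 1 violates single-peakedness, so the profile is not single-peaked on this axis.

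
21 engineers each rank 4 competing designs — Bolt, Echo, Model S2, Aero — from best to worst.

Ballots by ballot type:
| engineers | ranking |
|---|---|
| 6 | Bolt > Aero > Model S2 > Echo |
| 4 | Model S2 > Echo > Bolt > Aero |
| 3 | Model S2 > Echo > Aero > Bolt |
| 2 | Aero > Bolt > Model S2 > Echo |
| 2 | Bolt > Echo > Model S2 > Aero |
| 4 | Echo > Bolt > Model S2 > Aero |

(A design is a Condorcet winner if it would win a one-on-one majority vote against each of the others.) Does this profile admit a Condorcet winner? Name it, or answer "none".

Check each pair by majority over 21 ballots:
Bolt vs Echo: Echo wins 11–10.
Bolt–Model S2: Bolt 14–7.
Bolt vs Aero: Bolt wins 16–5.
Echo vs Model S2: Model S2, 15–6.
Echo–Aero: Echo 13–8.
Model S2 vs Aero: Model S2, 13–8.
Every design loses at least once (Bolt loses to Echo; Echo loses to Model S2; Model S2 loses to Bolt; Aero loses to Bolt). The majority relation contains the cycle Bolt → Model S2 → Echo → Bolt, so there is no Condorcet winner.

none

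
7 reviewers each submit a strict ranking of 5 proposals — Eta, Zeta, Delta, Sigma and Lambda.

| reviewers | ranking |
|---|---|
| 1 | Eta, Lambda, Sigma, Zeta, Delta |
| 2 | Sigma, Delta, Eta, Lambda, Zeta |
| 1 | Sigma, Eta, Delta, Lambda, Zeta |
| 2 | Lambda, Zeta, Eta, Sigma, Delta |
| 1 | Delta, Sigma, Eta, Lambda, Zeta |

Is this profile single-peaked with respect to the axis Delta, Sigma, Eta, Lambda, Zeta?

Axis positions: Delta=1, Sigma=2, Eta=3, Lambda=4, Zeta=5.
Bloc 1 (peak Eta at position 3): ranking walks positions 3-4-2-5-1, expanding outward from the peak — single-peaked.
Bloc 2 (peak Sigma at position 2): ranking walks positions 2-1-3-4-5, expanding outward from the peak — single-peaked.
Bloc 3 (peak Sigma at position 2): ranking walks positions 2-3-1-4-5, expanding outward from the peak — single-peaked.
Bloc 4 (peak Lambda at position 4): ranking walks positions 4-5-3-2-1, expanding outward from the peak — single-peaked.
Bloc 5 (peak Delta at position 1): ranking walks positions 1-2-3-4-5, expanding outward from the peak — single-peaked.
Every ranking is single-peaked on this axis.

yes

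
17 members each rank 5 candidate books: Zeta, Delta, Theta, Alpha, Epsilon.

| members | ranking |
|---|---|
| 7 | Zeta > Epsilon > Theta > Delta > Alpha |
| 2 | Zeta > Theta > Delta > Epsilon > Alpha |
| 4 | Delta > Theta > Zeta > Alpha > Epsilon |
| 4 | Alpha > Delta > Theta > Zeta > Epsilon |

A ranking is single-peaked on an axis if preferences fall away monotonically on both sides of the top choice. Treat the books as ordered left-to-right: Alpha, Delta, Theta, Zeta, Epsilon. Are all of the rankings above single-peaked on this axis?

Axis positions: Alpha=1, Delta=2, Theta=3, Zeta=4, Epsilon=5.
Type 1 (peak Zeta at position 4): ranking walks positions 4-5-3-2-1, expanding outward from the peak — single-peaked.
Type 2 (peak Zeta at position 4): ranking walks positions 4-3-2-5-1, expanding outward from the peak — single-peaked.
Type 3 (peak Delta at position 2): ranking walks positions 2-3-4-1-5, expanding outward from the peak — single-peaked.
Type 4 (peak Alpha at position 1): ranking walks positions 1-2-3-4-5, expanding outward from the peak — single-peaked.
Every ranking is single-peaked on this axis.

yes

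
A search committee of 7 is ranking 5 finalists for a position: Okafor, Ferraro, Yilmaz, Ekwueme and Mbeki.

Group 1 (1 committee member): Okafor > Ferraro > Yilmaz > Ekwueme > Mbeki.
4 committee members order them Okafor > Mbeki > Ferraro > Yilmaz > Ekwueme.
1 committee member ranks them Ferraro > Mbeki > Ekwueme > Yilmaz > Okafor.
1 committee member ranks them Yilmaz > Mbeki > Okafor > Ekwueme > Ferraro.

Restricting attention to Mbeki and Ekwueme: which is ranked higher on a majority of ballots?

Ballots ranking Mbeki above Ekwueme: 4 + 1 + 1 = 6.
Ballots ranking Ekwueme above Mbeki: 7 − 6 = 1.
Mbeki wins the head-to-head 6–1.

Mbeki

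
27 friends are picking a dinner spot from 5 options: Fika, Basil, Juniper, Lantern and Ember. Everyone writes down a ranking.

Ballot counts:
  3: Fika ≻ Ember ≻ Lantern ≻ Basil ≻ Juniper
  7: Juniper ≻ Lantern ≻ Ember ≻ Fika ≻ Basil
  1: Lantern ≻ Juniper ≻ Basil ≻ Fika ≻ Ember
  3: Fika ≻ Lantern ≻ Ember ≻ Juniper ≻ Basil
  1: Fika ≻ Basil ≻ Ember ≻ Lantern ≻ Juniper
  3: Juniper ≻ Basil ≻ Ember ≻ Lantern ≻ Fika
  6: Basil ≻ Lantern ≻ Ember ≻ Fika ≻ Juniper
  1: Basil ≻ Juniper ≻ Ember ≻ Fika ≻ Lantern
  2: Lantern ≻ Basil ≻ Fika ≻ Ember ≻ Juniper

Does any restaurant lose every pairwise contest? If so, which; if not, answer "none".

Head-to-head results (27 friends):
Fika vs Basil: 14 to 13, Fika.
Fika vs Juniper: Fika wins 15–12.
Fika vs Lantern: Fika is ranked higher on 3+3+1+1 = 8 ballots, Lantern on 19. Lantern wins 19–8.
Fika vs Ember: 3+1+3+1+2 = 10 for Fika, 17 for Ember — Ember by 17–10.
Basil vs Juniper: Basil is ranked higher on 3+1+6+1+2 = 13 ballots, Juniper on 14. Juniper wins 14–13.
Basil–Lantern: Lantern 16–11.
Basil–Ember: Basil 14–13.
Juniper vs Lantern: Lantern wins 16–11.
Juniper vs Ember: Juniper is ranked higher on 7+1+3+1 = 12 ballots, Ember on 15. Ember wins 15–12.
Lantern–Ember: Lantern 19–8.
Each restaurant has at least one pairwise win (Fika beats Basil; Basil beats Ember; Juniper beats Basil; Lantern beats Fika; Ember beats Fika) — no Condorcet loser.

none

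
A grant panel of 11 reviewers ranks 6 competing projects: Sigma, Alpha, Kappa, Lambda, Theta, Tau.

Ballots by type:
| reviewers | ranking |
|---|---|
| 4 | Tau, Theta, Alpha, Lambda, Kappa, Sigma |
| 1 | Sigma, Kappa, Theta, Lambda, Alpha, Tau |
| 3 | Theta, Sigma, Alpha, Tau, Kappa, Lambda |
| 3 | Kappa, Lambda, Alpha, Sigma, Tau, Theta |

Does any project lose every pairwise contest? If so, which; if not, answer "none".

none

Head-to-head results (11 reviewers):
Sigma vs Alpha: 4 to 7, Alpha.
Sigma vs Kappa: Kappa, 7–4.
Sigma–Lambda: Lambda 7–4.
Sigma vs Theta: Theta, 7–4.
Sigma vs Tau: Sigma, 7–4.
Alpha vs Kappa: Alpha is ranked higher on 4+3 = 7 ballots, Kappa on 4. Alpha wins 7–4.
Alpha vs Lambda: 7 to 4, Alpha.
Alpha vs Theta: Alpha preferred on 3 ballots; Theta wins 8–3.
Alpha vs Tau: 1+3+3 = 7 for Alpha, 4 for Tau — Alpha by 7–4.
Kappa vs Lambda: Kappa preferred on 1+3+3 = 7 ballots; Kappa wins 7–4.
Kappa–Theta: Theta 7–4.
Kappa vs Tau: 1+3 = 4 for Kappa, 7 for Tau — Tau by 7–4.
Lambda vs Theta: Theta, 8–3.
Lambda vs Tau: Tau wins 7–4.
Theta vs Tau: Tau wins 7–4.
Each project has at least one pairwise win (Sigma beats Tau; Alpha beats Sigma; Kappa beats Sigma; Lambda beats Sigma; Theta beats Sigma; Tau beats Kappa) — no Condorcet loser.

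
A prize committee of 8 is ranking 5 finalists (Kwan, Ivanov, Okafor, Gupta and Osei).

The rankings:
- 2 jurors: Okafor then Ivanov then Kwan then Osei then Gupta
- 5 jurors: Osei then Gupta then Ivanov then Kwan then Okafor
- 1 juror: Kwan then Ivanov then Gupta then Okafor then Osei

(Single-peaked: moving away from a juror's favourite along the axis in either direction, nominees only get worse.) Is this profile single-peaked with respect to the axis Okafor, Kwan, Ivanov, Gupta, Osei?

no

Axis positions: Okafor=1, Kwan=2, Ivanov=3, Gupta=4, Osei=5.
Group 1: ranking walks positions 1-3-2-5-4; Ivanov is ranked above Kwan even though Kwan lies between Ivanov and the peak Okafor on the axis — preferences dip and rise again. Not single-peaked.
Group 2 (peak Osei at position 5): ranking walks positions 5-4-3-2-1, expanding outward from the peak — single-peaked.
Group 3 (peak Kwan at position 2): ranking walks positions 2-3-4-1-5, expanding outward from the peak — single-peaked.
Group 1 violates single-peakedness, so the profile is not single-peaked on this axis.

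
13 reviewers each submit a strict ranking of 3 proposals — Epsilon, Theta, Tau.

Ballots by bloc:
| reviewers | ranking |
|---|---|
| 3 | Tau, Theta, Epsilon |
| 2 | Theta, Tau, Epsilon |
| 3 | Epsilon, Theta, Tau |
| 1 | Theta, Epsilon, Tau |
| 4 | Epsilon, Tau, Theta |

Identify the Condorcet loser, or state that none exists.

Head-to-head results (13 reviewers):
Epsilon–Theta: Epsilon 7–6.
Epsilon vs Tau: Epsilon wins 8–5.
Theta vs Tau: 6 to 7, Tau.
Theta loses to every other project — it is the Condorcet loser.

Theta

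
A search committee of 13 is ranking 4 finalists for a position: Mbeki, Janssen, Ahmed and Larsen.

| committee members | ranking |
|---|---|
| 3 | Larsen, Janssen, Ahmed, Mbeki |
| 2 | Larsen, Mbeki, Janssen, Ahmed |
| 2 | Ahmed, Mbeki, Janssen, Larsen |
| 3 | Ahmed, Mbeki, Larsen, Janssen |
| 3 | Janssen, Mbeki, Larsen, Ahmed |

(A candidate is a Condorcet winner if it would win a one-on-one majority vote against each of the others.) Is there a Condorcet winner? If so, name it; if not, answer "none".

Pairwise majorities:
Mbeki–Janssen: Mbeki 7–6.
Mbeki vs Ahmed: Ahmed, 8–5.
Mbeki vs Larsen: Mbeki, 8–5.
Janssen–Ahmed: Janssen 8–5.
Janssen vs Larsen: Larsen, 8–5.
Ahmed vs Larsen: Larsen wins 8–5.
Every candidate loses at least once (Mbeki loses to Ahmed; Janssen loses to Mbeki; Ahmed loses to Janssen; Larsen loses to Mbeki). The majority relation contains the cycle Mbeki beats Janssen beats Ahmed beats Mbeki, so there is no Condorcet winner.

none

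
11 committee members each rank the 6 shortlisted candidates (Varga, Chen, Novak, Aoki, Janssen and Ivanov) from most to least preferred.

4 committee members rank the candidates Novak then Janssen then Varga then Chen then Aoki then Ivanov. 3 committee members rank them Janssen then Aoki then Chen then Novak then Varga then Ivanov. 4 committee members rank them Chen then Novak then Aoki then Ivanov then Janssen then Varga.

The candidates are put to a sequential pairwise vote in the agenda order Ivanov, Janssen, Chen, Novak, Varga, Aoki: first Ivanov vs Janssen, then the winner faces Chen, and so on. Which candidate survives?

Round 1: Ivanov vs Janssen — 4–7, Janssen advances.
Round 2: Janssen vs Chen — 7–4, Janssen advances.
Round 3: Janssen vs Novak — 3–8, Novak advances.
Round 4: Novak vs Varga — 11–0, Novak advances.
Round 5: Novak vs Aoki — 8–3, Novak advances.
The agenda winner is Novak.

Novak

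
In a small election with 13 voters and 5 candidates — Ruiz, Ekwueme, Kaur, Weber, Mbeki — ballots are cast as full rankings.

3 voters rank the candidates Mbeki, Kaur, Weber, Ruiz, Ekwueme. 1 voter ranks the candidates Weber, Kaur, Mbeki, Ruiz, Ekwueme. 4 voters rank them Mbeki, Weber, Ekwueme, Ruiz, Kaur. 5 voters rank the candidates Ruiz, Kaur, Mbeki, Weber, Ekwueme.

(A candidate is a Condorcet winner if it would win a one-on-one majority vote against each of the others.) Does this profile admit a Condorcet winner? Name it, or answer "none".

Mbeki

Head-to-head results (13 voters):
Ruiz vs Ekwueme: Ruiz, 9–4.
Ruiz vs Kaur: 9 to 4, Ruiz.
Ruiz vs Weber: Ruiz preferred on 5 ballots; Weber wins 8–5.
Ruiz vs Mbeki: Ruiz preferred on 5 ballots; Mbeki wins 8–5.
Ekwueme–Kaur: Kaur 9–4.
Ekwueme vs Weber: Weber, 13–0.
Ekwueme–Mbeki: Mbeki 13–0.
Kaur vs Weber: Kaur is ranked higher on 3+5 = 8 ballots, Weber on 5. Kaur wins 8–5.
Kaur vs Mbeki: Mbeki wins 7–6.
Weber–Mbeki: Mbeki 12–1.
Mbeki beats each of Ruiz, Ekwueme, Kaur, Weber — Mbeki is the Condorcet winner.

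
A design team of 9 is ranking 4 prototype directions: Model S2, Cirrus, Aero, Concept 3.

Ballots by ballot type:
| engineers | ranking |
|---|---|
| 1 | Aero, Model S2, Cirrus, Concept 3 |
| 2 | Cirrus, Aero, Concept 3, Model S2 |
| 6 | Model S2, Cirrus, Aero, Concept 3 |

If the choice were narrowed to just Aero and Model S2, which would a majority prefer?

Ballots ranking Aero above Model S2: 1 + 2 = 3.
Ballots ranking Model S2 above Aero: 9 − 3 = 6.
Model S2 wins the head-to-head 6–3.

Model S2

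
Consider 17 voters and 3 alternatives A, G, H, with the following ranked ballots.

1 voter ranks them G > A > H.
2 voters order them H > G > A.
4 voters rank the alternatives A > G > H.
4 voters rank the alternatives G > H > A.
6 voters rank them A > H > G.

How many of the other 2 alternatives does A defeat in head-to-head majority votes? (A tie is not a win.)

A against each rival (17 voters):
A vs G: A wins 10–7.
A vs H: 11 to 6, A.
A beats G, H — 2 pairwise wins.

2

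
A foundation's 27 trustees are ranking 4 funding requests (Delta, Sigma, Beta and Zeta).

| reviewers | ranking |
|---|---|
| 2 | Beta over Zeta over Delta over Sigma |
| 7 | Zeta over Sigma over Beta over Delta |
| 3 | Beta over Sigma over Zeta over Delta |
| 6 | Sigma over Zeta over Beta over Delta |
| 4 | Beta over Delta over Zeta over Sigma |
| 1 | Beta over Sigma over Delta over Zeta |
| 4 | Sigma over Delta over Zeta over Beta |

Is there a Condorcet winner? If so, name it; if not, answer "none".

Sigma

Head-to-head results (27 reviewers):
Delta vs Sigma: Delta preferred on 2+4 = 6 ballots; Sigma wins 21–6.
Delta vs Beta: 4 to 23, Beta.
Delta vs Zeta: 4+1+4 = 9 for Delta, 18 for Zeta — Zeta by 18–9.
Sigma vs Beta: Sigma preferred on 7+6+4 = 17 ballots; Sigma wins 17–10.
Sigma vs Zeta: Sigma is ranked higher on 3+6+1+4 = 14 ballots, Zeta on 13. Sigma wins 14–13.
Beta vs Zeta: 2+3+4+1 = 10 for Beta, 17 for Zeta — Zeta by 17–10.
Only Sigma has no losses; Sigma is the Condorcet winner.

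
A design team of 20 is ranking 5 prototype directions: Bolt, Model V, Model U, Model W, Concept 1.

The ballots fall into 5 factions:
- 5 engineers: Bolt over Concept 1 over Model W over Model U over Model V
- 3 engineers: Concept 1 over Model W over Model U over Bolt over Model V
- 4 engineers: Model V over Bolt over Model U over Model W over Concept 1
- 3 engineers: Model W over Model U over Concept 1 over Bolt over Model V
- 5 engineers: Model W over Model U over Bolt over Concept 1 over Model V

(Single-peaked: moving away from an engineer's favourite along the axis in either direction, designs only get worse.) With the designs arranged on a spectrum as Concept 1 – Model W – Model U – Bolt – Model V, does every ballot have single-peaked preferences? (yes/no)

no

Axis positions: Concept 1=1, Model W=2, Model U=3, Bolt=4, Model V=5.
Faction 1: ranking walks positions 4-1-2-3-5; Concept 1 is ranked above Model U even though Model U lies between Concept 1 and the peak Bolt on the axis — preferences dip and rise again. Not single-peaked.
Faction 2 (peak Concept 1 at position 1): ranking walks positions 1-2-3-4-5, expanding outward from the peak — single-peaked.
Faction 3 (peak Model V at position 5): ranking walks positions 5-4-3-2-1, expanding outward from the peak — single-peaked.
Faction 4 (peak Model W at position 2): ranking walks positions 2-3-1-4-5, expanding outward from the peak — single-peaked.
Faction 5 (peak Model W at position 2): ranking walks positions 2-3-4-1-5, expanding outward from the peak — single-peaked.
Faction 1 violates single-peakedness, so the profile is not single-peaked on this axis.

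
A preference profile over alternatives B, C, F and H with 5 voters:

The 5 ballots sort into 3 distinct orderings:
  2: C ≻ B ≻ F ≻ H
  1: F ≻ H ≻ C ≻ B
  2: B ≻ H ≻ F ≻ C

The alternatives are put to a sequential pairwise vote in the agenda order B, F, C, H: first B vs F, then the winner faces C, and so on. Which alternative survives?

Round 1: B vs F — 4–1, B advances.
Round 2: B vs C — 2–3, C advances.
Round 3: C vs H — 2–3, H advances.
The agenda winner is H.

H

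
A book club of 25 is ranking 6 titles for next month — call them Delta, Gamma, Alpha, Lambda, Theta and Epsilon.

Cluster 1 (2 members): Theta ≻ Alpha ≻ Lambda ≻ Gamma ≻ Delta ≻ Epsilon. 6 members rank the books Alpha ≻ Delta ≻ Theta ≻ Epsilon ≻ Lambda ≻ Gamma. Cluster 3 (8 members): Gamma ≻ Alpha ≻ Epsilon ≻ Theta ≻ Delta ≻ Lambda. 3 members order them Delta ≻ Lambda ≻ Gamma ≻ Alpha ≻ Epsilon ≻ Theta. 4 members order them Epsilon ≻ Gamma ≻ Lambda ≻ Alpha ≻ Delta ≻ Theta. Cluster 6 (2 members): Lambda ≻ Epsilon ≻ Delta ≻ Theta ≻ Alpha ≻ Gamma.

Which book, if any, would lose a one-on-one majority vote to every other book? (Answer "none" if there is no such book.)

none

Pairwise majorities:
Delta vs Gamma: Delta preferred on 6+3+2 = 11 ballots; Gamma wins 14–11.
Delta vs Alpha: Alpha, 20–5.
Delta vs Lambda: Delta preferred on 6+8+3 = 17 ballots; Delta wins 17–8.
Delta vs Theta: Delta preferred on 6+3+4+2 = 15 ballots; Delta wins 15–10.
Delta vs Epsilon: 2+6+3 = 11 for Delta, 14 for Epsilon — Epsilon by 14–11.
Gamma–Alpha: Gamma 15–10.
Gamma–Lambda: Lambda 13–12.
Gamma vs Theta: Gamma wins 15–10.
Gamma vs Epsilon: Gamma, 13–12.
Alpha vs Lambda: Alpha is ranked higher on 2+6+8 = 16 ballots, Lambda on 9. Alpha wins 16–9.
Alpha vs Theta: Alpha preferred on 6+8+3+4 = 21 ballots; Alpha wins 21–4.
Alpha vs Epsilon: Alpha preferred on 2+6+8+3 = 19 ballots; Alpha wins 19–6.
Lambda vs Theta: Lambda is ranked higher on 3+4+2 = 9 ballots, Theta on 16. Theta wins 16–9.
Lambda vs Epsilon: Lambda is ranked higher on 2+3+2 = 7 ballots, Epsilon on 18. Epsilon wins 18–7.
Theta vs Epsilon: 8 to 17, Epsilon.
No book is winless: Delta beats Lambda; Gamma beats Delta; Alpha beats Delta; Lambda beats Gamma; Theta beats Lambda; Epsilon beats Delta. There is no Condorcet loser.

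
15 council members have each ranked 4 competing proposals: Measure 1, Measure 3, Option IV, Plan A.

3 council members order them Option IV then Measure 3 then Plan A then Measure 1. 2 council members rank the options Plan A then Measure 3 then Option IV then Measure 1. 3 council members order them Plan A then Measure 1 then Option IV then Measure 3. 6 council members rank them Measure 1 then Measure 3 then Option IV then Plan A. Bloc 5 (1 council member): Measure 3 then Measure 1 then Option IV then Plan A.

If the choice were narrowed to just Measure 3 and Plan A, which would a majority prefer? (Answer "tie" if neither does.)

Measure 3

Ballots ranking Measure 3 above Plan A: 3 + 6 + 1 = 10.
Ballots ranking Plan A above Measure 3: 15 − 10 = 5.
Measure 3 wins the head-to-head 10–5.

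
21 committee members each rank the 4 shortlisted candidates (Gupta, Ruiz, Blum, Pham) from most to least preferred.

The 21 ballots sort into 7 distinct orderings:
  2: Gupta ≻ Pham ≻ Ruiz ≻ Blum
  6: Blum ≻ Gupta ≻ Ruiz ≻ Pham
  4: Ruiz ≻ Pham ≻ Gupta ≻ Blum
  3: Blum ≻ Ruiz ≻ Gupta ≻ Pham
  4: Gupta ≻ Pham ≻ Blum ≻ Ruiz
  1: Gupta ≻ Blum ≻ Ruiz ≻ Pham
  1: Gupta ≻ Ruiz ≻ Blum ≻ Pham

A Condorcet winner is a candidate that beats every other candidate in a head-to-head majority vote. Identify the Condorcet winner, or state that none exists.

Gupta

Head-to-head results (21 committee members):
Gupta vs Ruiz: Gupta wins 14–7.
Gupta–Blum: Gupta 12–9.
Gupta vs Pham: Gupta, 17–4.
Ruiz vs Blum: Blum, 14–7.
Ruiz–Pham: Ruiz 15–6.
Blum vs Pham: Blum wins 11–10.
Gupta beats each of Ruiz, Blum, Pham — Gupta is the Condorcet winner.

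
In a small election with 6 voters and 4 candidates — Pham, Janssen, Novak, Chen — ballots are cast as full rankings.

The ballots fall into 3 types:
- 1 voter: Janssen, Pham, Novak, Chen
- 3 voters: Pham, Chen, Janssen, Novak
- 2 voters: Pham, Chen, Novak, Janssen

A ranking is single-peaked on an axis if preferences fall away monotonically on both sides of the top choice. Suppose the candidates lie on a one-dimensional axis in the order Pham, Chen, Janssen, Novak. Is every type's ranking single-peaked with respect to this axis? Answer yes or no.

Axis positions: Pham=1, Chen=2, Janssen=3, Novak=4.
Type 1: ranking walks positions 3-1-4-2; Pham is ranked above Chen even though Chen lies between Pham and the peak Janssen on the axis — preferences dip and rise again. Not single-peaked.
Type 2 (peak Pham at position 1): ranking walks positions 1-2-3-4, expanding outward from the peak — single-peaked.
Type 3: ranking walks positions 1-2-4-3; Novak is ranked above Janssen even though Janssen lies between Novak and the peak Pham on the axis — preferences dip and rise again. Not single-peaked.
Type 1 violates single-peakedness, so the profile is not single-peaked on this axis.

no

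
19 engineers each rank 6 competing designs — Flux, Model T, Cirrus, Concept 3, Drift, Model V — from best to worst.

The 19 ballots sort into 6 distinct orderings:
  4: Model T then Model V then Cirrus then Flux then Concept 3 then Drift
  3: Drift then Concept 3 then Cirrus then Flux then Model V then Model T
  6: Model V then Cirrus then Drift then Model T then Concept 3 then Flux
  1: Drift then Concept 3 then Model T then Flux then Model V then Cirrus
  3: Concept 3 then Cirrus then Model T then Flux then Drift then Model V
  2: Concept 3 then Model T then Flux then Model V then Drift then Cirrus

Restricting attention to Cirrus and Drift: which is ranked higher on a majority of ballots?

Ballots ranking Cirrus above Drift: 4 + 6 + 3 = 13.
Ballots ranking Drift above Cirrus: 19 − 13 = 6.
Cirrus wins the head-to-head 13–6.

Cirrus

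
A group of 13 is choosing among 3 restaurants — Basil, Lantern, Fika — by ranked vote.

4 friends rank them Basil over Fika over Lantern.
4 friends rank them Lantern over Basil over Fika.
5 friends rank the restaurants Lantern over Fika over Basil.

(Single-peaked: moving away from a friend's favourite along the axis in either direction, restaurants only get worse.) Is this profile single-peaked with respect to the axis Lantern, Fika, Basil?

no

Axis positions: Lantern=1, Fika=2, Basil=3.
Ballot type 1 (peak Basil at position 3): ranking walks positions 3-2-1, expanding outward from the peak — single-peaked.
Ballot type 2: ranking walks positions 1-3-2; Basil is ranked above Fika even though Fika lies between Basil and the peak Lantern on the axis — preferences dip and rise again. Not single-peaked.
Ballot type 3 (peak Lantern at position 1): ranking walks positions 1-2-3, expanding outward from the peak — single-peaked.
Ballot type 2 violates single-peakedness, so the profile is not single-peaked on this axis.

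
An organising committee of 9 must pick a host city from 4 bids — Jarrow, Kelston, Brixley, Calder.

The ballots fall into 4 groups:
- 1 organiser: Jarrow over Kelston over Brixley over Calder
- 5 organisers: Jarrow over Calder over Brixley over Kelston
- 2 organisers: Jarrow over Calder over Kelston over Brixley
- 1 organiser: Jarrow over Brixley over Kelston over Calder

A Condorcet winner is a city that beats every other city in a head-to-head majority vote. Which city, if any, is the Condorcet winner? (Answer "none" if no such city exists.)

Jarrow

Pairwise majorities:
Jarrow vs Kelston: Jarrow, 9–0.
Jarrow vs Brixley: Jarrow, 9–0.
Jarrow–Calder: Jarrow 9–0.
Kelston vs Brixley: Brixley wins 6–3.
Kelston vs Calder: Calder, 7–2.
Brixley vs Calder: Calder, 7–2.
Jarrow beats each of Kelston, Brixley, Calder — Jarrow is the Condorcet winner.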